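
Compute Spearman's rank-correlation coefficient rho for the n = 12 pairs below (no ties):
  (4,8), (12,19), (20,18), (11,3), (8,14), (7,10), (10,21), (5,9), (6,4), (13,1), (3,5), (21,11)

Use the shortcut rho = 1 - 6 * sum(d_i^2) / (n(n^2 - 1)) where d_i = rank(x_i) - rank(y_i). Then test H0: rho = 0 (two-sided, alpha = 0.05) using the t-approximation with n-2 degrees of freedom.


Step 1: Rank x and y separately (midranks; no ties here).
rank(x): 4->2, 12->9, 20->11, 11->8, 8->6, 7->5, 10->7, 5->3, 6->4, 13->10, 3->1, 21->12
rank(y): 8->5, 19->11, 18->10, 3->2, 14->9, 10->7, 21->12, 9->6, 4->3, 1->1, 5->4, 11->8
Step 2: d_i = R_x(i) - R_y(i); compute d_i^2.
  (2-5)^2=9, (9-11)^2=4, (11-10)^2=1, (8-2)^2=36, (6-9)^2=9, (5-7)^2=4, (7-12)^2=25, (3-6)^2=9, (4-3)^2=1, (10-1)^2=81, (1-4)^2=9, (12-8)^2=16
sum(d^2) = 204.
Step 3: rho = 1 - 6*204 / (12*(12^2 - 1)) = 1 - 1224/1716 = 0.286713.
Step 4: Under H0, t = rho * sqrt((n-2)/(1-rho^2)) = 0.9464 ~ t(10).
Step 5: Two-sided p-value from the t-distribution with 10 df = 0.366251.
Step 6: alpha = 0.05. fail to reject H0.

rho = 0.2867, p = 0.366251, fail to reject H0 at alpha = 0.05.


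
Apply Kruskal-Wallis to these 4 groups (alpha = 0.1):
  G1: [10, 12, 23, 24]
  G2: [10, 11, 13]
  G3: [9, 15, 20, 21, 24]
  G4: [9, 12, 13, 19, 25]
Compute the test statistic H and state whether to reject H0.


Step 1: Combine all N = 17 observations and assign midranks.
sorted (value, group, rank): (9,G3,1.5), (9,G4,1.5), (10,G1,3.5), (10,G2,3.5), (11,G2,5), (12,G1,6.5), (12,G4,6.5), (13,G2,8.5), (13,G4,8.5), (15,G3,10), (19,G4,11), (20,G3,12), (21,G3,13), (23,G1,14), (24,G1,15.5), (24,G3,15.5), (25,G4,17)
Step 2: Sum ranks within each group.
R_1 = 39.5 (n_1 = 4)
R_2 = 17 (n_2 = 3)
R_3 = 52 (n_3 = 5)
R_4 = 44.5 (n_4 = 5)
Step 3: H = 12/(N(N+1)) * sum(R_i^2/n_i) - 3(N+1)
     = 12/(17*18) * (39.5^2/4 + 17^2/3 + 52^2/5 + 44.5^2/5) - 3*18
     = 0.039216 * 1423.25 - 54
     = 1.813562.
Step 4: Ties present; correction factor C = 1 - 30/(17^3 - 17) = 0.993873. Corrected H = 1.813562 / 0.993873 = 1.824743.
Step 5: Under H0, H ~ chi^2(3); p-value = 0.609565.
Step 6: alpha = 0.1. fail to reject H0.

H = 1.8247, df = 3, p = 0.609565, fail to reject H0.


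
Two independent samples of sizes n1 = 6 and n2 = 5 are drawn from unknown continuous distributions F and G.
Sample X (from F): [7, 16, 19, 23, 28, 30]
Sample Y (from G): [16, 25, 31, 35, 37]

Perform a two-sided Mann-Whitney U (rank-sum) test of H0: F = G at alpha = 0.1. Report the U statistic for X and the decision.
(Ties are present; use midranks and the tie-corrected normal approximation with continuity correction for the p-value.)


Step 1: Combine and sort all 11 observations; assign midranks.
sorted (value, group): (7,X), (16,X), (16,Y), (19,X), (23,X), (25,Y), (28,X), (30,X), (31,Y), (35,Y), (37,Y)
ranks: 7->1, 16->2.5, 16->2.5, 19->4, 23->5, 25->6, 28->7, 30->8, 31->9, 35->10, 37->11
Step 2: Rank sum for X: R1 = 1 + 2.5 + 4 + 5 + 7 + 8 = 27.5.
Step 3: U_X = R1 - n1(n1+1)/2 = 27.5 - 6*7/2 = 27.5 - 21 = 6.5.
       U_Y = n1*n2 - U_X = 30 - 6.5 = 23.5.
Step 4: Ties are present, so use the tie-corrected normal approximation (with continuity correction) for the p-value.
Step 5: p-value = 0.143215; compare to alpha = 0.1. fail to reject H0.

U_X = 6.5, p = 0.143215, fail to reject H0 at alpha = 0.1.


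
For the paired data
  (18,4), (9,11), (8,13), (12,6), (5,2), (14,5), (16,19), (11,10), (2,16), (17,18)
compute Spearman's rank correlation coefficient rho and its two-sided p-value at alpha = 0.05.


Step 1: Rank x and y separately (midranks; no ties here).
rank(x): 18->10, 9->4, 8->3, 12->6, 5->2, 14->7, 16->8, 11->5, 2->1, 17->9
rank(y): 4->2, 11->6, 13->7, 6->4, 2->1, 5->3, 19->10, 10->5, 16->8, 18->9
Step 2: d_i = R_x(i) - R_y(i); compute d_i^2.
  (10-2)^2=64, (4-6)^2=4, (3-7)^2=16, (6-4)^2=4, (2-1)^2=1, (7-3)^2=16, (8-10)^2=4, (5-5)^2=0, (1-8)^2=49, (9-9)^2=0
sum(d^2) = 158.
Step 3: rho = 1 - 6*158 / (10*(10^2 - 1)) = 1 - 948/990 = 0.042424.
Step 4: Under H0, t = rho * sqrt((n-2)/(1-rho^2)) = 0.1201 ~ t(8).
Step 5: Two-sided p-value from the t-distribution with 8 df = 0.907364.
Step 6: alpha = 0.05. fail to reject H0.

rho = 0.0424, p = 0.907364, fail to reject H0 at alpha = 0.05.


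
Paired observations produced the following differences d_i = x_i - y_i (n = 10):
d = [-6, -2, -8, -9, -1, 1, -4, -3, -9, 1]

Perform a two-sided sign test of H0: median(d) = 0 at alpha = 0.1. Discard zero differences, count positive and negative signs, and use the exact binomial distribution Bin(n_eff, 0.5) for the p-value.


Step 1: Discard zero differences. Original n = 10; n_eff = number of nonzero differences = 10.
Nonzero differences (with sign): -6, -2, -8, -9, -1, +1, -4, -3, -9, +1
Step 2: Count signs: positive = 2, negative = 8.
Step 3: Under H0: P(positive) = 0.5, so the number of positives S ~ Bin(10, 0.5).
Step 4: Two-sided exact p-value = sum of Bin(10,0.5) probabilities at or below the observed probability = 0.109375.
Step 5: alpha = 0.1. fail to reject H0.

n_eff = 10, pos = 2, neg = 8, p = 0.109375, fail to reject H0.


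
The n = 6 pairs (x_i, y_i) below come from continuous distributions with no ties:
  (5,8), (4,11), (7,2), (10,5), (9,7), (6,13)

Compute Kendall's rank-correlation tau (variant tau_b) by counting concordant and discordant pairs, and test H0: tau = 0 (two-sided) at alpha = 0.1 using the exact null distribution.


Step 1: Enumerate the 15 unordered pairs (i,j) with i<j and classify each by sign(x_j-x_i) * sign(y_j-y_i).
  (1,2):dx=-1,dy=+3->D; (1,3):dx=+2,dy=-6->D; (1,4):dx=+5,dy=-3->D; (1,5):dx=+4,dy=-1->D
  (1,6):dx=+1,dy=+5->C; (2,3):dx=+3,dy=-9->D; (2,4):dx=+6,dy=-6->D; (2,5):dx=+5,dy=-4->D
  (2,6):dx=+2,dy=+2->C; (3,4):dx=+3,dy=+3->C; (3,5):dx=+2,dy=+5->C; (3,6):dx=-1,dy=+11->D
  (4,5):dx=-1,dy=+2->D; (4,6):dx=-4,dy=+8->D; (5,6):dx=-3,dy=+6->D
Step 2: C = 4, D = 11, total pairs = 15.
Step 3: tau = (C - D)/(n(n-1)/2) = (4 - 11)/15 = -0.466667.
Step 4: Exact two-sided p-value (enumerate n! = 720 permutations of y under H0): p = 0.272222.
Step 5: alpha = 0.1. fail to reject H0.

tau_b = -0.4667 (C=4, D=11), p = 0.272222, fail to reject H0.


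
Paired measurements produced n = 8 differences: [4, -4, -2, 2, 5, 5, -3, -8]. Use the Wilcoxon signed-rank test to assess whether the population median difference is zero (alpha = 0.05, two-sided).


Step 1: Drop any zero differences (none here) and take |d_i|.
|d| = [4, 4, 2, 2, 5, 5, 3, 8]
Step 2: Midrank |d_i| (ties get averaged ranks).
ranks: |4|->4.5, |4|->4.5, |2|->1.5, |2|->1.5, |5|->6.5, |5|->6.5, |3|->3, |8|->8
Step 3: Attach original signs; sum ranks with positive sign and with negative sign.
W+ = 4.5 + 1.5 + 6.5 + 6.5 = 19
W- = 4.5 + 1.5 + 3 + 8 = 17
(Check: W+ + W- = 36 should equal n(n+1)/2 = 36.)
Step 4: Test statistic W = min(W+, W-) = 17.
Step 5: Ties in |d|, so use the tie-corrected normal approximation.
        E[W] = n(n+1)/4 = 8*9/4 = 18.
        Tie groups: |d|=2 (t=2), |d|=4 (t=2), |d|=5 (t=2); sum(t^3 - t) = 18.
        Var[W] = n(n+1)(2n+1)/24 - sum(t^3-t)/48 = 1224/24 - 18/48 = 50.625.
        z = (W - E[W]) / sqrt(Var[W]) = (17 - 18) / 7.1151 = -0.1405.
        Two-sided p = 2*Phi(z) = 0.888229.
Step 6: alpha = 0.05. fail to reject H0.

W+ = 19, W- = 17, W = min = 17, p = 0.888229, fail to reject H0.


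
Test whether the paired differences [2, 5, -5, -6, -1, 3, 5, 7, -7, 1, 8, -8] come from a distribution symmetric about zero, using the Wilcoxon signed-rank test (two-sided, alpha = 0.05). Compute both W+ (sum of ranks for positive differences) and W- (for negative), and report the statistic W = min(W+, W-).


Step 1: Drop any zero differences (none here) and take |d_i|.
|d| = [2, 5, 5, 6, 1, 3, 5, 7, 7, 1, 8, 8]
Step 2: Midrank |d_i| (ties get averaged ranks).
ranks: |2|->3, |5|->6, |5|->6, |6|->8, |1|->1.5, |3|->4, |5|->6, |7|->9.5, |7|->9.5, |1|->1.5, |8|->11.5, |8|->11.5
Step 3: Attach original signs; sum ranks with positive sign and with negative sign.
W+ = 3 + 6 + 4 + 6 + 9.5 + 1.5 + 11.5 = 41.5
W- = 6 + 8 + 1.5 + 9.5 + 11.5 = 36.5
(Check: W+ + W- = 78 should equal n(n+1)/2 = 78.)
Step 4: Test statistic W = min(W+, W-) = 36.5.
Step 5: Ties in |d|, so use the tie-corrected normal approximation.
        E[W] = n(n+1)/4 = 12*13/4 = 39.
        Tie groups: |d|=1 (t=2), |d|=5 (t=3), |d|=7 (t=2), |d|=8 (t=2); sum(t^3 - t) = 42.
        Var[W] = n(n+1)(2n+1)/24 - sum(t^3-t)/48 = 3900/24 - 42/48 = 161.625.
        z = (W - E[W]) / sqrt(Var[W]) = (36.5 - 39) / 12.7132 = -0.1966.
        Two-sided p = 2*Phi(z) = 0.844104.
Step 6: alpha = 0.05. fail to reject H0.

W+ = 41.5, W- = 36.5, W = min = 36.5, p = 0.844104, fail to reject H0.


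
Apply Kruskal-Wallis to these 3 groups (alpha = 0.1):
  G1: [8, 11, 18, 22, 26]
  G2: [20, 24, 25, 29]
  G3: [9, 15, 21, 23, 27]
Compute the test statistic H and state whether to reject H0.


Step 1: Combine all N = 14 observations and assign midranks.
sorted (value, group, rank): (8,G1,1), (9,G3,2), (11,G1,3), (15,G3,4), (18,G1,5), (20,G2,6), (21,G3,7), (22,G1,8), (23,G3,9), (24,G2,10), (25,G2,11), (26,G1,12), (27,G3,13), (29,G2,14)
Step 2: Sum ranks within each group.
R_1 = 29 (n_1 = 5)
R_2 = 41 (n_2 = 4)
R_3 = 35 (n_3 = 5)
Step 3: H = 12/(N(N+1)) * sum(R_i^2/n_i) - 3(N+1)
     = 12/(14*15) * (29^2/5 + 41^2/4 + 35^2/5) - 3*15
     = 0.057143 * 833.45 - 45
     = 2.625714.
Step 4: No ties, so H is used without correction.
Step 5: Under H0, H ~ chi^2(2); p-value = 0.269050.
Step 6: alpha = 0.1. fail to reject H0.

H = 2.6257, df = 2, p = 0.269050, fail to reject H0.


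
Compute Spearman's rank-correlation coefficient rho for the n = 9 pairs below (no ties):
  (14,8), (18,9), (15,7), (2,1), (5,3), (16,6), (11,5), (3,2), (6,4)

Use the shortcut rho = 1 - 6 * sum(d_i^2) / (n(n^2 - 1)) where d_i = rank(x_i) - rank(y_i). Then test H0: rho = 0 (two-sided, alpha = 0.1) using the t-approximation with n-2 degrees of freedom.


Step 1: Rank x and y separately (midranks; no ties here).
rank(x): 14->6, 18->9, 15->7, 2->1, 5->3, 16->8, 11->5, 3->2, 6->4
rank(y): 8->8, 9->9, 7->7, 1->1, 3->3, 6->6, 5->5, 2->2, 4->4
Step 2: d_i = R_x(i) - R_y(i); compute d_i^2.
  (6-8)^2=4, (9-9)^2=0, (7-7)^2=0, (1-1)^2=0, (3-3)^2=0, (8-6)^2=4, (5-5)^2=0, (2-2)^2=0, (4-4)^2=0
sum(d^2) = 8.
Step 3: rho = 1 - 6*8 / (9*(9^2 - 1)) = 1 - 48/720 = 0.933333.
Step 4: Under H0, t = rho * sqrt((n-2)/(1-rho^2)) = 6.8783 ~ t(7).
Step 5: Two-sided p-value from the t-distribution with 7 df = 0.000236.
Step 6: alpha = 0.1. reject H0.

rho = 0.9333, p = 0.000236, reject H0 at alpha = 0.1.


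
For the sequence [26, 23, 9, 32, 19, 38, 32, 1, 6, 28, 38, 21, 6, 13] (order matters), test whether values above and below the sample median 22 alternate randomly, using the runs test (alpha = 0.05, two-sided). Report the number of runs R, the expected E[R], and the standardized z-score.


Step 1: Compute median = 22; label A = above, B = below.
Labels in order: AABABAABBAABBB  (n_A = 7, n_B = 7)
Step 2: Count runs R = 8.
Step 3: Under H0 (random ordering), E[R] = 2*n_A*n_B/(n_A+n_B) + 1 = 2*7*7/14 + 1 = 8.0000.
        Var[R] = 2*n_A*n_B*(2*n_A*n_B - n_A - n_B) / ((n_A+n_B)^2 * (n_A+n_B-1)) = 8232/2548 = 3.2308.
        SD[R] = 1.7974.
Step 4: R = E[R], so z = 0 with no continuity correction.
Step 5: Two-sided p-value via normal approximation = 2*(1 - Phi(|z|)) = 1.000000.
Step 6: alpha = 0.05. fail to reject H0.

R = 8, z = 0.0000, p = 1.000000, fail to reject H0.


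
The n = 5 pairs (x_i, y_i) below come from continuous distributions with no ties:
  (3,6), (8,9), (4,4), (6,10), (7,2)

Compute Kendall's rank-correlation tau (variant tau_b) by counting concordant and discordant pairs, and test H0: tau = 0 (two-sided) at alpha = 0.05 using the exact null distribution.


Step 1: Enumerate the 10 unordered pairs (i,j) with i<j and classify each by sign(x_j-x_i) * sign(y_j-y_i).
  (1,2):dx=+5,dy=+3->C; (1,3):dx=+1,dy=-2->D; (1,4):dx=+3,dy=+4->C; (1,5):dx=+4,dy=-4->D
  (2,3):dx=-4,dy=-5->C; (2,4):dx=-2,dy=+1->D; (2,5):dx=-1,dy=-7->C; (3,4):dx=+2,dy=+6->C
  (3,5):dx=+3,dy=-2->D; (4,5):dx=+1,dy=-8->D
Step 2: C = 5, D = 5, total pairs = 10.
Step 3: tau = (C - D)/(n(n-1)/2) = (5 - 5)/10 = 0.000000.
Step 4: Exact two-sided p-value (enumerate n! = 120 permutations of y under H0): p = 1.000000.
Step 5: alpha = 0.05. fail to reject H0.

tau_b = 0.0000 (C=5, D=5), p = 1.000000, fail to reject H0.


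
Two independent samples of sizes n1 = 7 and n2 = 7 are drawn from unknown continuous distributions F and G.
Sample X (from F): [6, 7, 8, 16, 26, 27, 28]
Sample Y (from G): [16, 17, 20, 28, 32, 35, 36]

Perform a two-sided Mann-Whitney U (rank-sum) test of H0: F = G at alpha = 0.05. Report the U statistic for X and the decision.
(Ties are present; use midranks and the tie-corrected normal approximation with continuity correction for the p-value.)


Step 1: Combine and sort all 14 observations; assign midranks.
sorted (value, group): (6,X), (7,X), (8,X), (16,X), (16,Y), (17,Y), (20,Y), (26,X), (27,X), (28,X), (28,Y), (32,Y), (35,Y), (36,Y)
ranks: 6->1, 7->2, 8->3, 16->4.5, 16->4.5, 17->6, 20->7, 26->8, 27->9, 28->10.5, 28->10.5, 32->12, 35->13, 36->14
Step 2: Rank sum for X: R1 = 1 + 2 + 3 + 4.5 + 8 + 9 + 10.5 = 38.
Step 3: U_X = R1 - n1(n1+1)/2 = 38 - 7*8/2 = 38 - 28 = 10.
       U_Y = n1*n2 - U_X = 49 - 10 = 39.
Step 4: Ties are present, so use the tie-corrected normal approximation (with continuity correction) for the p-value.
Step 5: p-value = 0.073005; compare to alpha = 0.05. fail to reject H0.

U_X = 10, p = 0.073005, fail to reject H0 at alpha = 0.05.


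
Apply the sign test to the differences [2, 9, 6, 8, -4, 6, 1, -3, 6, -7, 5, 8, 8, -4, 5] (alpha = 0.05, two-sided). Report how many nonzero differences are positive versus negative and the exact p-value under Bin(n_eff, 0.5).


Step 1: Discard zero differences. Original n = 15; n_eff = number of nonzero differences = 15.
Nonzero differences (with sign): +2, +9, +6, +8, -4, +6, +1, -3, +6, -7, +5, +8, +8, -4, +5
Step 2: Count signs: positive = 11, negative = 4.
Step 3: Under H0: P(positive) = 0.5, so the number of positives S ~ Bin(15, 0.5).
Step 4: Two-sided exact p-value = sum of Bin(15,0.5) probabilities at or below the observed probability = 0.118469.
Step 5: alpha = 0.05. fail to reject H0.

n_eff = 15, pos = 11, neg = 4, p = 0.118469, fail to reject H0.


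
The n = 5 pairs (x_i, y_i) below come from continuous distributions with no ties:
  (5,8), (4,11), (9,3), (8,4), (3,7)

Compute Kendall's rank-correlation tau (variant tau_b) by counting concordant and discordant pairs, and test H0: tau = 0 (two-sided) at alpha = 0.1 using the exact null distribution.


Step 1: Enumerate the 10 unordered pairs (i,j) with i<j and classify each by sign(x_j-x_i) * sign(y_j-y_i).
  (1,2):dx=-1,dy=+3->D; (1,3):dx=+4,dy=-5->D; (1,4):dx=+3,dy=-4->D; (1,5):dx=-2,dy=-1->C
  (2,3):dx=+5,dy=-8->D; (2,4):dx=+4,dy=-7->D; (2,5):dx=-1,dy=-4->C; (3,4):dx=-1,dy=+1->D
  (3,5):dx=-6,dy=+4->D; (4,5):dx=-5,dy=+3->D
Step 2: C = 2, D = 8, total pairs = 10.
Step 3: tau = (C - D)/(n(n-1)/2) = (2 - 8)/10 = -0.600000.
Step 4: Exact two-sided p-value (enumerate n! = 120 permutations of y under H0): p = 0.233333.
Step 5: alpha = 0.1. fail to reject H0.

tau_b = -0.6000 (C=2, D=8), p = 0.233333, fail to reject H0.


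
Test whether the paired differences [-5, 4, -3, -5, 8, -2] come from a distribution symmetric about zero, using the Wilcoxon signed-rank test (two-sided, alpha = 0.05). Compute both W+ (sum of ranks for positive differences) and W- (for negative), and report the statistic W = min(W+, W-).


Step 1: Drop any zero differences (none here) and take |d_i|.
|d| = [5, 4, 3, 5, 8, 2]
Step 2: Midrank |d_i| (ties get averaged ranks).
ranks: |5|->4.5, |4|->3, |3|->2, |5|->4.5, |8|->6, |2|->1
Step 3: Attach original signs; sum ranks with positive sign and with negative sign.
W+ = 3 + 6 = 9
W- = 4.5 + 2 + 4.5 + 1 = 12
(Check: W+ + W- = 21 should equal n(n+1)/2 = 21.)
Step 4: Test statistic W = min(W+, W-) = 9.
Step 5: Ties in |d|, so use the tie-corrected normal approximation.
        E[W] = n(n+1)/4 = 6*7/4 = 10.5.
        Tie groups: |d|=5 (t=2); sum(t^3 - t) = 6.
        Var[W] = n(n+1)(2n+1)/24 - sum(t^3-t)/48 = 546/24 - 6/48 = 22.625.
        z = (W - E[W]) / sqrt(Var[W]) = (9 - 10.5) / 4.7566 = -0.3154.
        Two-sided p = 2*Phi(z) = 0.752494.
Step 6: alpha = 0.05. fail to reject H0.

W+ = 9, W- = 12, W = min = 9, p = 0.752494, fail to reject H0.


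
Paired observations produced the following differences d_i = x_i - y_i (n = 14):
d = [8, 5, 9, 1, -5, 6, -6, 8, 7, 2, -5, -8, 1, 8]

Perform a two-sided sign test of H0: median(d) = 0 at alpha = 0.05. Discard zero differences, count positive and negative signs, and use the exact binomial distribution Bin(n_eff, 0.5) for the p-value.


Step 1: Discard zero differences. Original n = 14; n_eff = number of nonzero differences = 14.
Nonzero differences (with sign): +8, +5, +9, +1, -5, +6, -6, +8, +7, +2, -5, -8, +1, +8
Step 2: Count signs: positive = 10, negative = 4.
Step 3: Under H0: P(positive) = 0.5, so the number of positives S ~ Bin(14, 0.5).
Step 4: Two-sided exact p-value = sum of Bin(14,0.5) probabilities at or below the observed probability = 0.179565.
Step 5: alpha = 0.05. fail to reject H0.

n_eff = 14, pos = 10, neg = 4, p = 0.179565, fail to reject H0.


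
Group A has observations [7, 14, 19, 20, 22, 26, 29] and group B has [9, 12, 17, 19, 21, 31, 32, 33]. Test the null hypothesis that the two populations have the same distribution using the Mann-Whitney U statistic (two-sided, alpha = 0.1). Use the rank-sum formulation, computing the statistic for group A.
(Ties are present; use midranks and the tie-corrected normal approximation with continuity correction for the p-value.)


Step 1: Combine and sort all 15 observations; assign midranks.
sorted (value, group): (7,X), (9,Y), (12,Y), (14,X), (17,Y), (19,X), (19,Y), (20,X), (21,Y), (22,X), (26,X), (29,X), (31,Y), (32,Y), (33,Y)
ranks: 7->1, 9->2, 12->3, 14->4, 17->5, 19->6.5, 19->6.5, 20->8, 21->9, 22->10, 26->11, 29->12, 31->13, 32->14, 33->15
Step 2: Rank sum for X: R1 = 1 + 4 + 6.5 + 8 + 10 + 11 + 12 = 52.5.
Step 3: U_X = R1 - n1(n1+1)/2 = 52.5 - 7*8/2 = 52.5 - 28 = 24.5.
       U_Y = n1*n2 - U_X = 56 - 24.5 = 31.5.
Step 4: Ties are present, so use the tie-corrected normal approximation (with continuity correction) for the p-value.
Step 5: p-value = 0.728221; compare to alpha = 0.1. fail to reject H0.

U_X = 24.5, p = 0.728221, fail to reject H0 at alpha = 0.1.


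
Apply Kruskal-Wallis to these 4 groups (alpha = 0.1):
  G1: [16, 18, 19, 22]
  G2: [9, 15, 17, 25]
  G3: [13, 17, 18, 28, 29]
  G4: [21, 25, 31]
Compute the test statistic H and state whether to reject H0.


Step 1: Combine all N = 16 observations and assign midranks.
sorted (value, group, rank): (9,G2,1), (13,G3,2), (15,G2,3), (16,G1,4), (17,G2,5.5), (17,G3,5.5), (18,G1,7.5), (18,G3,7.5), (19,G1,9), (21,G4,10), (22,G1,11), (25,G2,12.5), (25,G4,12.5), (28,G3,14), (29,G3,15), (31,G4,16)
Step 2: Sum ranks within each group.
R_1 = 31.5 (n_1 = 4)
R_2 = 22 (n_2 = 4)
R_3 = 44 (n_3 = 5)
R_4 = 38.5 (n_4 = 3)
Step 3: H = 12/(N(N+1)) * sum(R_i^2/n_i) - 3(N+1)
     = 12/(16*17) * (31.5^2/4 + 22^2/4 + 44^2/5 + 38.5^2/3) - 3*17
     = 0.044118 * 1250.35 - 51
     = 4.162316.
Step 4: Ties present; correction factor C = 1 - 18/(16^3 - 16) = 0.995588. Corrected H = 4.162316 / 0.995588 = 4.180761.
Step 5: Under H0, H ~ chi^2(3); p-value = 0.242595.
Step 6: alpha = 0.1. fail to reject H0.

H = 4.1808, df = 3, p = 0.242595, fail to reject H0.


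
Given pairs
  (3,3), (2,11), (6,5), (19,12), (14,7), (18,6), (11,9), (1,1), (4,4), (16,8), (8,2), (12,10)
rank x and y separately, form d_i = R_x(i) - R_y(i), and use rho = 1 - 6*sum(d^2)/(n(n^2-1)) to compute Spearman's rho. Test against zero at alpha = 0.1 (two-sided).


Step 1: Rank x and y separately (midranks; no ties here).
rank(x): 3->3, 2->2, 6->5, 19->12, 14->9, 18->11, 11->7, 1->1, 4->4, 16->10, 8->6, 12->8
rank(y): 3->3, 11->11, 5->5, 12->12, 7->7, 6->6, 9->9, 1->1, 4->4, 8->8, 2->2, 10->10
Step 2: d_i = R_x(i) - R_y(i); compute d_i^2.
  (3-3)^2=0, (2-11)^2=81, (5-5)^2=0, (12-12)^2=0, (9-7)^2=4, (11-6)^2=25, (7-9)^2=4, (1-1)^2=0, (4-4)^2=0, (10-8)^2=4, (6-2)^2=16, (8-10)^2=4
sum(d^2) = 138.
Step 3: rho = 1 - 6*138 / (12*(12^2 - 1)) = 1 - 828/1716 = 0.517483.
Step 4: Under H0, t = rho * sqrt((n-2)/(1-rho^2)) = 1.9124 ~ t(10).
Step 5: Two-sided p-value from the t-distribution with 10 df = 0.084869.
Step 6: alpha = 0.1. reject H0.

rho = 0.5175, p = 0.084869, reject H0 at alpha = 0.1.


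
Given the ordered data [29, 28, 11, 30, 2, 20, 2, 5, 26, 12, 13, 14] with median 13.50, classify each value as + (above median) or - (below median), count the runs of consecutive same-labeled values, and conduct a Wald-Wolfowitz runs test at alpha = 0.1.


Step 1: Compute median = 13.50; label A = above, B = below.
Labels in order: AABABABBABBA  (n_A = 6, n_B = 6)
Step 2: Count runs R = 9.
Step 3: Under H0 (random ordering), E[R] = 2*n_A*n_B/(n_A+n_B) + 1 = 2*6*6/12 + 1 = 7.0000.
        Var[R] = 2*n_A*n_B*(2*n_A*n_B - n_A - n_B) / ((n_A+n_B)^2 * (n_A+n_B-1)) = 4320/1584 = 2.7273.
        SD[R] = 1.6514.
Step 4: Continuity-corrected z = (R - 0.5 - E[R]) / SD[R] = (9 - 0.5 - 7.0000) / 1.6514 = 0.9083.
Step 5: Two-sided p-value via normal approximation = 2*(1 - Phi(|z|)) = 0.363722.
Step 6: alpha = 0.1. fail to reject H0.

R = 9, z = 0.9083, p = 0.363722, fail to reject H0.


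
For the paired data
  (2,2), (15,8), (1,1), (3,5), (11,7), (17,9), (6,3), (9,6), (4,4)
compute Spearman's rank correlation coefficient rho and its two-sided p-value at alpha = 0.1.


Step 1: Rank x and y separately (midranks; no ties here).
rank(x): 2->2, 15->8, 1->1, 3->3, 11->7, 17->9, 6->5, 9->6, 4->4
rank(y): 2->2, 8->8, 1->1, 5->5, 7->7, 9->9, 3->3, 6->6, 4->4
Step 2: d_i = R_x(i) - R_y(i); compute d_i^2.
  (2-2)^2=0, (8-8)^2=0, (1-1)^2=0, (3-5)^2=4, (7-7)^2=0, (9-9)^2=0, (5-3)^2=4, (6-6)^2=0, (4-4)^2=0
sum(d^2) = 8.
Step 3: rho = 1 - 6*8 / (9*(9^2 - 1)) = 1 - 48/720 = 0.933333.
Step 4: Under H0, t = rho * sqrt((n-2)/(1-rho^2)) = 6.8783 ~ t(7).
Step 5: Two-sided p-value from the t-distribution with 7 df = 0.000236.
Step 6: alpha = 0.1. reject H0.

rho = 0.9333, p = 0.000236, reject H0 at alpha = 0.1.


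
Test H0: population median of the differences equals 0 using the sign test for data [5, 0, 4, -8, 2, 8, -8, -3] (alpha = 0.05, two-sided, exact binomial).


Step 1: Discard zero differences. Original n = 8; n_eff = number of nonzero differences = 7.
Nonzero differences (with sign): +5, +4, -8, +2, +8, -8, -3
Step 2: Count signs: positive = 4, negative = 3.
Step 3: Under H0: P(positive) = 0.5, so the number of positives S ~ Bin(7, 0.5).
Step 4: Two-sided exact p-value = sum of Bin(7,0.5) probabilities at or below the observed probability = 1.000000.
Step 5: alpha = 0.05. fail to reject H0.

n_eff = 7, pos = 4, neg = 3, p = 1.000000, fail to reject H0.


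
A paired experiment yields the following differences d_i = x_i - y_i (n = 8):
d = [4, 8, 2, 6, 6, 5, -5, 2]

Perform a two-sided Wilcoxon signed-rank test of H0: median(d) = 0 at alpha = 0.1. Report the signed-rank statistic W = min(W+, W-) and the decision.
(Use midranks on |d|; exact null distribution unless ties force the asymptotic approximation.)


Step 1: Drop any zero differences (none here) and take |d_i|.
|d| = [4, 8, 2, 6, 6, 5, 5, 2]
Step 2: Midrank |d_i| (ties get averaged ranks).
ranks: |4|->3, |8|->8, |2|->1.5, |6|->6.5, |6|->6.5, |5|->4.5, |5|->4.5, |2|->1.5
Step 3: Attach original signs; sum ranks with positive sign and with negative sign.
W+ = 3 + 8 + 1.5 + 6.5 + 6.5 + 4.5 + 1.5 = 31.5
W- = 4.5 = 4.5
(Check: W+ + W- = 36 should equal n(n+1)/2 = 36.)
Step 4: Test statistic W = min(W+, W-) = 4.5.
Step 5: Ties in |d|, so use the tie-corrected normal approximation.
        E[W] = n(n+1)/4 = 8*9/4 = 18.
        Tie groups: |d|=2 (t=2), |d|=5 (t=2), |d|=6 (t=2); sum(t^3 - t) = 18.
        Var[W] = n(n+1)(2n+1)/24 - sum(t^3-t)/48 = 1224/24 - 18/48 = 50.625.
        z = (W - E[W]) / sqrt(Var[W]) = (4.5 - 18) / 7.1151 = -1.8974.
        Two-sided p = 2*Phi(z) = 0.057780.
Step 6: alpha = 0.1. reject H0.

W+ = 31.5, W- = 4.5, W = min = 4.5, p = 0.057780, reject H0.


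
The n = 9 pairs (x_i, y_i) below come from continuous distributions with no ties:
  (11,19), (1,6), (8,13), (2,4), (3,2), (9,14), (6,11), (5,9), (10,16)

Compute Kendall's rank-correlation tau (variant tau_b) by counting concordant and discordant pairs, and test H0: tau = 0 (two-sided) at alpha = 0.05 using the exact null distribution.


Step 1: Enumerate the 36 unordered pairs (i,j) with i<j and classify each by sign(x_j-x_i) * sign(y_j-y_i).
  (1,2):dx=-10,dy=-13->C; (1,3):dx=-3,dy=-6->C; (1,4):dx=-9,dy=-15->C; (1,5):dx=-8,dy=-17->C
  (1,6):dx=-2,dy=-5->C; (1,7):dx=-5,dy=-8->C; (1,8):dx=-6,dy=-10->C; (1,9):dx=-1,dy=-3->C
  (2,3):dx=+7,dy=+7->C; (2,4):dx=+1,dy=-2->D; (2,5):dx=+2,dy=-4->D; (2,6):dx=+8,dy=+8->C
  (2,7):dx=+5,dy=+5->C; (2,8):dx=+4,dy=+3->C; (2,9):dx=+9,dy=+10->C; (3,4):dx=-6,dy=-9->C
  (3,5):dx=-5,dy=-11->C; (3,6):dx=+1,dy=+1->C; (3,7):dx=-2,dy=-2->C; (3,8):dx=-3,dy=-4->C
  (3,9):dx=+2,dy=+3->C; (4,5):dx=+1,dy=-2->D; (4,6):dx=+7,dy=+10->C; (4,7):dx=+4,dy=+7->C
  (4,8):dx=+3,dy=+5->C; (4,9):dx=+8,dy=+12->C; (5,6):dx=+6,dy=+12->C; (5,7):dx=+3,dy=+9->C
  (5,8):dx=+2,dy=+7->C; (5,9):dx=+7,dy=+14->C; (6,7):dx=-3,dy=-3->C; (6,8):dx=-4,dy=-5->C
  (6,9):dx=+1,dy=+2->C; (7,8):dx=-1,dy=-2->C; (7,9):dx=+4,dy=+5->C; (8,9):dx=+5,dy=+7->C
Step 2: C = 33, D = 3, total pairs = 36.
Step 3: tau = (C - D)/(n(n-1)/2) = (33 - 3)/36 = 0.833333.
Step 4: Exact two-sided p-value (enumerate n! = 362880 permutations of y under H0): p = 0.000854.
Step 5: alpha = 0.05. reject H0.

tau_b = 0.8333 (C=33, D=3), p = 0.000854, reject H0.


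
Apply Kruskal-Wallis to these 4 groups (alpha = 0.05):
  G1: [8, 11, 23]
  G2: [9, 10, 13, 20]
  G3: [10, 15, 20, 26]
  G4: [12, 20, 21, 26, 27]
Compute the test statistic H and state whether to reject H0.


Step 1: Combine all N = 16 observations and assign midranks.
sorted (value, group, rank): (8,G1,1), (9,G2,2), (10,G2,3.5), (10,G3,3.5), (11,G1,5), (12,G4,6), (13,G2,7), (15,G3,8), (20,G2,10), (20,G3,10), (20,G4,10), (21,G4,12), (23,G1,13), (26,G3,14.5), (26,G4,14.5), (27,G4,16)
Step 2: Sum ranks within each group.
R_1 = 19 (n_1 = 3)
R_2 = 22.5 (n_2 = 4)
R_3 = 36 (n_3 = 4)
R_4 = 58.5 (n_4 = 5)
Step 3: H = 12/(N(N+1)) * sum(R_i^2/n_i) - 3(N+1)
     = 12/(16*17) * (19^2/3 + 22.5^2/4 + 36^2/4 + 58.5^2/5) - 3*17
     = 0.044118 * 1255.35 - 51
     = 4.382904.
Step 4: Ties present; correction factor C = 1 - 36/(16^3 - 16) = 0.991176. Corrected H = 4.382904 / 0.991176 = 4.421921.
Step 5: Under H0, H ~ chi^2(3); p-value = 0.219361.
Step 6: alpha = 0.05. fail to reject H0.

H = 4.4219, df = 3, p = 0.219361, fail to reject H0.


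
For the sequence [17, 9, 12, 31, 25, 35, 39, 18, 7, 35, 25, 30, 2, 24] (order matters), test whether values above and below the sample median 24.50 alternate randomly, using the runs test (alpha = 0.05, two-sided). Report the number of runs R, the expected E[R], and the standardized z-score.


Step 1: Compute median = 24.50; label A = above, B = below.
Labels in order: BBBAAAABBAAABB  (n_A = 7, n_B = 7)
Step 2: Count runs R = 5.
Step 3: Under H0 (random ordering), E[R] = 2*n_A*n_B/(n_A+n_B) + 1 = 2*7*7/14 + 1 = 8.0000.
        Var[R] = 2*n_A*n_B*(2*n_A*n_B - n_A - n_B) / ((n_A+n_B)^2 * (n_A+n_B-1)) = 8232/2548 = 3.2308.
        SD[R] = 1.7974.
Step 4: Continuity-corrected z = (R + 0.5 - E[R]) / SD[R] = (5 + 0.5 - 8.0000) / 1.7974 = -1.3909.
Step 5: Two-sided p-value via normal approximation = 2*(1 - Phi(|z|)) = 0.164264.
Step 6: alpha = 0.05. fail to reject H0.

R = 5, z = -1.3909, p = 0.164264, fail to reject H0.


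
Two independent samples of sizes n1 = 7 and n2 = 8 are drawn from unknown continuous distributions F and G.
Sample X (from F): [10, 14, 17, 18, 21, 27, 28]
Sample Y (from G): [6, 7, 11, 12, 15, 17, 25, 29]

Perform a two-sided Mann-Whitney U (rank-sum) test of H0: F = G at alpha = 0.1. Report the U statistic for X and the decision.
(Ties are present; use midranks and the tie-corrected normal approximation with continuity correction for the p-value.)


Step 1: Combine and sort all 15 observations; assign midranks.
sorted (value, group): (6,Y), (7,Y), (10,X), (11,Y), (12,Y), (14,X), (15,Y), (17,X), (17,Y), (18,X), (21,X), (25,Y), (27,X), (28,X), (29,Y)
ranks: 6->1, 7->2, 10->3, 11->4, 12->5, 14->6, 15->7, 17->8.5, 17->8.5, 18->10, 21->11, 25->12, 27->13, 28->14, 29->15
Step 2: Rank sum for X: R1 = 3 + 6 + 8.5 + 10 + 11 + 13 + 14 = 65.5.
Step 3: U_X = R1 - n1(n1+1)/2 = 65.5 - 7*8/2 = 65.5 - 28 = 37.5.
       U_Y = n1*n2 - U_X = 56 - 37.5 = 18.5.
Step 4: Ties are present, so use the tie-corrected normal approximation (with continuity correction) for the p-value.
Step 5: p-value = 0.297190; compare to alpha = 0.1. fail to reject H0.

U_X = 37.5, p = 0.297190, fail to reject H0 at alpha = 0.1.


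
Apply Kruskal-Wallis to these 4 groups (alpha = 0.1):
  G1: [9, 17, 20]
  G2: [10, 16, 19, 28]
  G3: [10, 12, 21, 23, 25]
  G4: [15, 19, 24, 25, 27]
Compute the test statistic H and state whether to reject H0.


Step 1: Combine all N = 17 observations and assign midranks.
sorted (value, group, rank): (9,G1,1), (10,G2,2.5), (10,G3,2.5), (12,G3,4), (15,G4,5), (16,G2,6), (17,G1,7), (19,G2,8.5), (19,G4,8.5), (20,G1,10), (21,G3,11), (23,G3,12), (24,G4,13), (25,G3,14.5), (25,G4,14.5), (27,G4,16), (28,G2,17)
Step 2: Sum ranks within each group.
R_1 = 18 (n_1 = 3)
R_2 = 34 (n_2 = 4)
R_3 = 44 (n_3 = 5)
R_4 = 57 (n_4 = 5)
Step 3: H = 12/(N(N+1)) * sum(R_i^2/n_i) - 3(N+1)
     = 12/(17*18) * (18^2/3 + 34^2/4 + 44^2/5 + 57^2/5) - 3*18
     = 0.039216 * 1434 - 54
     = 2.235294.
Step 4: Ties present; correction factor C = 1 - 18/(17^3 - 17) = 0.996324. Corrected H = 2.235294 / 0.996324 = 2.243542.
Step 5: Under H0, H ~ chi^2(3); p-value = 0.523423.
Step 6: alpha = 0.1. fail to reject H0.

H = 2.2435, df = 3, p = 0.523423, fail to reject H0.


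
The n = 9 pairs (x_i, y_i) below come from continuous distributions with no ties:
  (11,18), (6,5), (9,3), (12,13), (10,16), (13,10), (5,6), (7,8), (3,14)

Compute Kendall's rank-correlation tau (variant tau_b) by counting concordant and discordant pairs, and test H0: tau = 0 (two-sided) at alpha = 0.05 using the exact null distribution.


Step 1: Enumerate the 36 unordered pairs (i,j) with i<j and classify each by sign(x_j-x_i) * sign(y_j-y_i).
  (1,2):dx=-5,dy=-13->C; (1,3):dx=-2,dy=-15->C; (1,4):dx=+1,dy=-5->D; (1,5):dx=-1,dy=-2->C
  (1,6):dx=+2,dy=-8->D; (1,7):dx=-6,dy=-12->C; (1,8):dx=-4,dy=-10->C; (1,9):dx=-8,dy=-4->C
  (2,3):dx=+3,dy=-2->D; (2,4):dx=+6,dy=+8->C; (2,5):dx=+4,dy=+11->C; (2,6):dx=+7,dy=+5->C
  (2,7):dx=-1,dy=+1->D; (2,8):dx=+1,dy=+3->C; (2,9):dx=-3,dy=+9->D; (3,4):dx=+3,dy=+10->C
  (3,5):dx=+1,dy=+13->C; (3,6):dx=+4,dy=+7->C; (3,7):dx=-4,dy=+3->D; (3,8):dx=-2,dy=+5->D
  (3,9):dx=-6,dy=+11->D; (4,5):dx=-2,dy=+3->D; (4,6):dx=+1,dy=-3->D; (4,7):dx=-7,dy=-7->C
  (4,8):dx=-5,dy=-5->C; (4,9):dx=-9,dy=+1->D; (5,6):dx=+3,dy=-6->D; (5,7):dx=-5,dy=-10->C
  (5,8):dx=-3,dy=-8->C; (5,9):dx=-7,dy=-2->C; (6,7):dx=-8,dy=-4->C; (6,8):dx=-6,dy=-2->C
  (6,9):dx=-10,dy=+4->D; (7,8):dx=+2,dy=+2->C; (7,9):dx=-2,dy=+8->D; (8,9):dx=-4,dy=+6->D
Step 2: C = 21, D = 15, total pairs = 36.
Step 3: tau = (C - D)/(n(n-1)/2) = (21 - 15)/36 = 0.166667.
Step 4: Exact two-sided p-value (enumerate n! = 362880 permutations of y under H0): p = 0.612202.
Step 5: alpha = 0.05. fail to reject H0.

tau_b = 0.1667 (C=21, D=15), p = 0.612202, fail to reject H0.


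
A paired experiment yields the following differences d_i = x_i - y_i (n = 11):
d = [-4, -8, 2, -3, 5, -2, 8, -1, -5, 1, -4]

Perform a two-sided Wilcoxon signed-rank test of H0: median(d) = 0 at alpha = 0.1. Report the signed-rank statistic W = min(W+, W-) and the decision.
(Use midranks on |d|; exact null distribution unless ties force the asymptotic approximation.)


Step 1: Drop any zero differences (none here) and take |d_i|.
|d| = [4, 8, 2, 3, 5, 2, 8, 1, 5, 1, 4]
Step 2: Midrank |d_i| (ties get averaged ranks).
ranks: |4|->6.5, |8|->10.5, |2|->3.5, |3|->5, |5|->8.5, |2|->3.5, |8|->10.5, |1|->1.5, |5|->8.5, |1|->1.5, |4|->6.5
Step 3: Attach original signs; sum ranks with positive sign and with negative sign.
W+ = 3.5 + 8.5 + 10.5 + 1.5 = 24
W- = 6.5 + 10.5 + 5 + 3.5 + 1.5 + 8.5 + 6.5 = 42
(Check: W+ + W- = 66 should equal n(n+1)/2 = 66.)
Step 4: Test statistic W = min(W+, W-) = 24.
Step 5: Ties in |d|, so use the tie-corrected normal approximation.
        E[W] = n(n+1)/4 = 11*12/4 = 33.
        Tie groups: |d|=1 (t=2), |d|=2 (t=2), |d|=4 (t=2), |d|=5 (t=2), |d|=8 (t=2); sum(t^3 - t) = 30.
        Var[W] = n(n+1)(2n+1)/24 - sum(t^3-t)/48 = 3036/24 - 30/48 = 125.875.
        z = (W - E[W]) / sqrt(Var[W]) = (24 - 33) / 11.2194 = -0.8022.
        Two-sided p = 2*Phi(z) = 0.422448.
Step 6: alpha = 0.1. fail to reject H0.

W+ = 24, W- = 42, W = min = 24, p = 0.422448, fail to reject H0.


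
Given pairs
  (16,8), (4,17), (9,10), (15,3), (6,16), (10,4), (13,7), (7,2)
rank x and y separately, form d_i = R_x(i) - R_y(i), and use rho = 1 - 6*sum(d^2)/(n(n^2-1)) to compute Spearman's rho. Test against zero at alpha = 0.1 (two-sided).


Step 1: Rank x and y separately (midranks; no ties here).
rank(x): 16->8, 4->1, 9->4, 15->7, 6->2, 10->5, 13->6, 7->3
rank(y): 8->5, 17->8, 10->6, 3->2, 16->7, 4->3, 7->4, 2->1
Step 2: d_i = R_x(i) - R_y(i); compute d_i^2.
  (8-5)^2=9, (1-8)^2=49, (4-6)^2=4, (7-2)^2=25, (2-7)^2=25, (5-3)^2=4, (6-4)^2=4, (3-1)^2=4
sum(d^2) = 124.
Step 3: rho = 1 - 6*124 / (8*(8^2 - 1)) = 1 - 744/504 = -0.476190.
Step 4: Under H0, t = rho * sqrt((n-2)/(1-rho^2)) = -1.3265 ~ t(6).
Step 5: Two-sided p-value from the t-distribution with 6 df = 0.232936.
Step 6: alpha = 0.1. fail to reject H0.

rho = -0.4762, p = 0.232936, fail to reject H0 at alpha = 0.1.


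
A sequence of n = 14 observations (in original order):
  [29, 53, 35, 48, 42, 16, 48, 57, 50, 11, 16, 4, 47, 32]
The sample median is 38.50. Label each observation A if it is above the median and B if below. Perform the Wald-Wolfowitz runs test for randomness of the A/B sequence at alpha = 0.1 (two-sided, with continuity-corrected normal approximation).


Step 1: Compute median = 38.50; label A = above, B = below.
Labels in order: BABAABAAABBBAB  (n_A = 7, n_B = 7)
Step 2: Count runs R = 9.
Step 3: Under H0 (random ordering), E[R] = 2*n_A*n_B/(n_A+n_B) + 1 = 2*7*7/14 + 1 = 8.0000.
        Var[R] = 2*n_A*n_B*(2*n_A*n_B - n_A - n_B) / ((n_A+n_B)^2 * (n_A+n_B-1)) = 8232/2548 = 3.2308.
        SD[R] = 1.7974.
Step 4: Continuity-corrected z = (R - 0.5 - E[R]) / SD[R] = (9 - 0.5 - 8.0000) / 1.7974 = 0.2782.
Step 5: Two-sided p-value via normal approximation = 2*(1 - Phi(|z|)) = 0.780879.
Step 6: alpha = 0.1. fail to reject H0.

R = 9, z = 0.2782, p = 0.780879, fail to reject H0.


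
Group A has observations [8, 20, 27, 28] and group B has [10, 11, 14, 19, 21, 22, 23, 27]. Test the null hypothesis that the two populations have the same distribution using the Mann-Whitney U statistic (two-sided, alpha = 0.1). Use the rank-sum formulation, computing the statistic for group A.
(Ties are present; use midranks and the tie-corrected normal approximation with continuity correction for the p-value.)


Step 1: Combine and sort all 12 observations; assign midranks.
sorted (value, group): (8,X), (10,Y), (11,Y), (14,Y), (19,Y), (20,X), (21,Y), (22,Y), (23,Y), (27,X), (27,Y), (28,X)
ranks: 8->1, 10->2, 11->3, 14->4, 19->5, 20->6, 21->7, 22->8, 23->9, 27->10.5, 27->10.5, 28->12
Step 2: Rank sum for X: R1 = 1 + 6 + 10.5 + 12 = 29.5.
Step 3: U_X = R1 - n1(n1+1)/2 = 29.5 - 4*5/2 = 29.5 - 10 = 19.5.
       U_Y = n1*n2 - U_X = 32 - 19.5 = 12.5.
Step 4: Ties are present, so use the tie-corrected normal approximation (with continuity correction) for the p-value.
Step 5: p-value = 0.609759; compare to alpha = 0.1. fail to reject H0.

U_X = 19.5, p = 0.609759, fail to reject H0 at alpha = 0.1.


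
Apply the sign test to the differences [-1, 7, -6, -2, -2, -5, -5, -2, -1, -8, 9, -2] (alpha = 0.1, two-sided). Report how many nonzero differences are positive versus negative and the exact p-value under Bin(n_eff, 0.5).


Step 1: Discard zero differences. Original n = 12; n_eff = number of nonzero differences = 12.
Nonzero differences (with sign): -1, +7, -6, -2, -2, -5, -5, -2, -1, -8, +9, -2
Step 2: Count signs: positive = 2, negative = 10.
Step 3: Under H0: P(positive) = 0.5, so the number of positives S ~ Bin(12, 0.5).
Step 4: Two-sided exact p-value = sum of Bin(12,0.5) probabilities at or below the observed probability = 0.038574.
Step 5: alpha = 0.1. reject H0.

n_eff = 12, pos = 2, neg = 10, p = 0.038574, reject H0.


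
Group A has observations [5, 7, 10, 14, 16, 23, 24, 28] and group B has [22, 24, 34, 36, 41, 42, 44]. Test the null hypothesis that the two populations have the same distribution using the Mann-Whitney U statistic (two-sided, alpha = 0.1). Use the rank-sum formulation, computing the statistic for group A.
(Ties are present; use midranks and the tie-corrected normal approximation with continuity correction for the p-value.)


Step 1: Combine and sort all 15 observations; assign midranks.
sorted (value, group): (5,X), (7,X), (10,X), (14,X), (16,X), (22,Y), (23,X), (24,X), (24,Y), (28,X), (34,Y), (36,Y), (41,Y), (42,Y), (44,Y)
ranks: 5->1, 7->2, 10->3, 14->4, 16->5, 22->6, 23->7, 24->8.5, 24->8.5, 28->10, 34->11, 36->12, 41->13, 42->14, 44->15
Step 2: Rank sum for X: R1 = 1 + 2 + 3 + 4 + 5 + 7 + 8.5 + 10 = 40.5.
Step 3: U_X = R1 - n1(n1+1)/2 = 40.5 - 8*9/2 = 40.5 - 36 = 4.5.
       U_Y = n1*n2 - U_X = 56 - 4.5 = 51.5.
Step 4: Ties are present, so use the tie-corrected normal approximation (with continuity correction) for the p-value.
Step 5: p-value = 0.007719; compare to alpha = 0.1. reject H0.

U_X = 4.5, p = 0.007719, reject H0 at alpha = 0.1.


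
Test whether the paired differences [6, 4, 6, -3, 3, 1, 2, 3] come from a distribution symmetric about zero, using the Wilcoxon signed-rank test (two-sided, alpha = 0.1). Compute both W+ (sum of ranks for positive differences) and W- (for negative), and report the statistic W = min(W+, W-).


Step 1: Drop any zero differences (none here) and take |d_i|.
|d| = [6, 4, 6, 3, 3, 1, 2, 3]
Step 2: Midrank |d_i| (ties get averaged ranks).
ranks: |6|->7.5, |4|->6, |6|->7.5, |3|->4, |3|->4, |1|->1, |2|->2, |3|->4
Step 3: Attach original signs; sum ranks with positive sign and with negative sign.
W+ = 7.5 + 6 + 7.5 + 4 + 1 + 2 + 4 = 32
W- = 4 = 4
(Check: W+ + W- = 36 should equal n(n+1)/2 = 36.)
Step 4: Test statistic W = min(W+, W-) = 4.
Step 5: Ties in |d|, so use the tie-corrected normal approximation.
        E[W] = n(n+1)/4 = 8*9/4 = 18.
        Tie groups: |d|=3 (t=3), |d|=6 (t=2); sum(t^3 - t) = 30.
        Var[W] = n(n+1)(2n+1)/24 - sum(t^3-t)/48 = 1224/24 - 30/48 = 50.375.
        z = (W - E[W]) / sqrt(Var[W]) = (4 - 18) / 7.0975 = -1.9725.
        Two-sided p = 2*Phi(z) = 0.048551.
Step 6: alpha = 0.1. reject H0.

W+ = 32, W- = 4, W = min = 4, p = 0.048551, reject H0.


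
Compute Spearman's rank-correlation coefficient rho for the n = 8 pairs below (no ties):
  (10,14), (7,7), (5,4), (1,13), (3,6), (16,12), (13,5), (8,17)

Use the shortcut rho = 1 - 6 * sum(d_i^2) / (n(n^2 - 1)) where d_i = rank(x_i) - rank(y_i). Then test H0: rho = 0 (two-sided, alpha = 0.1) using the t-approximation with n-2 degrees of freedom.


Step 1: Rank x and y separately (midranks; no ties here).
rank(x): 10->6, 7->4, 5->3, 1->1, 3->2, 16->8, 13->7, 8->5
rank(y): 14->7, 7->4, 4->1, 13->6, 6->3, 12->5, 5->2, 17->8
Step 2: d_i = R_x(i) - R_y(i); compute d_i^2.
  (6-7)^2=1, (4-4)^2=0, (3-1)^2=4, (1-6)^2=25, (2-3)^2=1, (8-5)^2=9, (7-2)^2=25, (5-8)^2=9
sum(d^2) = 74.
Step 3: rho = 1 - 6*74 / (8*(8^2 - 1)) = 1 - 444/504 = 0.119048.
Step 4: Under H0, t = rho * sqrt((n-2)/(1-rho^2)) = 0.2937 ~ t(6).
Step 5: Two-sided p-value from the t-distribution with 6 df = 0.778886.
Step 6: alpha = 0.1. fail to reject H0.

rho = 0.1190, p = 0.778886, fail to reject H0 at alpha = 0.1.


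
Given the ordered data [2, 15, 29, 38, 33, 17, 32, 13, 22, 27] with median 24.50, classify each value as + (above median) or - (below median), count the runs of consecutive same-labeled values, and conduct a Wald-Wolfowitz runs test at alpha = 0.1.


Step 1: Compute median = 24.50; label A = above, B = below.
Labels in order: BBAAABABBA  (n_A = 5, n_B = 5)
Step 2: Count runs R = 6.
Step 3: Under H0 (random ordering), E[R] = 2*n_A*n_B/(n_A+n_B) + 1 = 2*5*5/10 + 1 = 6.0000.
        Var[R] = 2*n_A*n_B*(2*n_A*n_B - n_A - n_B) / ((n_A+n_B)^2 * (n_A+n_B-1)) = 2000/900 = 2.2222.
        SD[R] = 1.4907.
Step 4: R = E[R], so z = 0 with no continuity correction.
Step 5: Two-sided p-value via normal approximation = 2*(1 - Phi(|z|)) = 1.000000.
Step 6: alpha = 0.1. fail to reject H0.

R = 6, z = 0.0000, p = 1.000000, fail to reject H0.
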